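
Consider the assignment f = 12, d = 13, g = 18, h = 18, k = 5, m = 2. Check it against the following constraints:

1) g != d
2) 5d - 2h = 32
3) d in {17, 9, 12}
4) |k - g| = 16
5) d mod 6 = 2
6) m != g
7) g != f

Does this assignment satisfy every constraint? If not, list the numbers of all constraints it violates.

1) g = 18, d = 13; distinct — OK.
2) 5d - 2h = 5(13) - 2(18) = 29, not 32 — violated.
3) d = 13 is not in {17, 9, 12} — violated.
4) |5 - 18| = 13, not 16 — violated.
5) 13 mod 6 = 1, not 2 — violated.
6) m = 2, g = 18; distinct — OK.
7) g = 18, f = 12; distinct — OK.

No — constraints 2, 3, 4, and 5 are not satisfied.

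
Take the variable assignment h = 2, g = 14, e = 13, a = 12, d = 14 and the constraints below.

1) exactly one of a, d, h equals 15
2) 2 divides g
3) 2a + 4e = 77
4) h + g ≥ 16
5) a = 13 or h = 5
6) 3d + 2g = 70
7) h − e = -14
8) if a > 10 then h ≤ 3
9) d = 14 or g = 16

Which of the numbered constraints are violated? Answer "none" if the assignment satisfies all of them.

Constraints 1, 3, 5, 7 do not hold.

1) a=12, d=14, h=2; 0 of them equal 15, not exactly one  no
2) 14 / 2 = 7, so 2 divides 14  yes
3) 2a + 4e = 2(12) + 4(13) = 76, not 77  no
4) h + g = 2 + 14 = 16; 16 ≥ 16  yes
5) a = 12 ≠ 13 and h = 2 ≠ 5; both disjuncts false  no
6) 3d + 2g = 3(14) + 2(14) = 70  yes
7) h − e = 2 − 13 = -11, not -14  no
8) a = 12 > 10, so we need h ≤ 3; h = 2 ≤ 3  yes
9) d = 14 = 14 (first disjunct)  yes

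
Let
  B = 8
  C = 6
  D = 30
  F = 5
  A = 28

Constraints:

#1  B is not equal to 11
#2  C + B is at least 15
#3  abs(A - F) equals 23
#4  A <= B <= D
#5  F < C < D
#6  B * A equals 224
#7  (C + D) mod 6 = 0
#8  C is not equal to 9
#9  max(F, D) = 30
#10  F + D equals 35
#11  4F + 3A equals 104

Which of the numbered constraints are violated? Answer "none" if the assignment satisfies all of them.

The assignment fails constraints 2, 4.

#1 B = 8, and 8 ≠ 11 — satisfied.
#2 C + B = 6 + 8 = 14; 14 < 15, bound 15 not met — violated.
#3 abs(28 - 5) = 23 — satisfied.
#4 values 28, 8, 30; A = 28 is not <= B = 8 — violated.
#5 values 5 < 6 < 30 — satisfied.
#6 B * A = 8 * 28 = 224 — satisfied.
#7 C + D = 36; 36 mod 6 = 0 — satisfied.
#8 C = 6, and 6 ≠ 9 — satisfied.
#9 max(5, 30) = 30 — satisfied.
#10 F + D = 5 + 30 = 35 — satisfied.
#11 4F + 3A = 4(5) + 3(28) = 104 — satisfied.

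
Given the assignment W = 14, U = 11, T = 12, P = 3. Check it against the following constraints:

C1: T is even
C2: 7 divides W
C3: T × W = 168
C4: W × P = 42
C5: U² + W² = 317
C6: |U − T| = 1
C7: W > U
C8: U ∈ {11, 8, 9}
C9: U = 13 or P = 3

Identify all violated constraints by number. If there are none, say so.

C1: T = 12 is even — satisfied.
C2: 14 / 7 = 2, so 7 divides 14 — satisfied.
C3: T × W = 12 × 14 = 168 — satisfied.
C4: W × P = 14 × 3 = 42 — satisfied.
C5: U² + W² = 11² + 14² = 121 + 196 = 317 — satisfied.
C6: |11 − 12| = 1 — satisfied.
C7: W = 14, U = 11; 14 > 11 — satisfied.
C8: U = 11 is in {11, 8, 9} — satisfied.
C9: U = 11 ≠ 13, but P = 3 = 3 (second disjunct) — satisfied.

None — every constraint holds.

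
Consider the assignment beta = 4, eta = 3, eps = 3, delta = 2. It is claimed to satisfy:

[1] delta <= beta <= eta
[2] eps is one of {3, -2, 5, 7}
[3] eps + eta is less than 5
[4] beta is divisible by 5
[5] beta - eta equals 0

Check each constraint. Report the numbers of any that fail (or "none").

The assignment fails constraints 1, 3, 4, 5.

[1] values 2, 4, 3; beta = 4 is not <= eta = 3 — fails.
[2] eps = 3 is in {3, -2, 5, 7} — holds.
[3] eps + eta = 3 + 3 = 6; 6 ≥ 5, bound 5 not met — fails.
[4] 4 = 5*0 + 4, so 5 does not divide 4 — fails.
[5] beta - eta = 4 - 3 = 1, not 0 — fails.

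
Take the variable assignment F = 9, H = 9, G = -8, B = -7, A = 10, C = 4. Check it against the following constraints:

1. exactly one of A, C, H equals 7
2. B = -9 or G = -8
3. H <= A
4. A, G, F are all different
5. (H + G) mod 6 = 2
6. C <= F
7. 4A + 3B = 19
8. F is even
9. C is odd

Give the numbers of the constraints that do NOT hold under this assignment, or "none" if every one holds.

No — constraints 1, 5, 8, and 9 are not satisfied.

1. A=10, C=4, H=9; 0 of them equal 7, not exactly one  fails
2. B = -7 ≠ -9, but G = -8 = -8 (second disjunct)  holds
3. H = 9, A = 10; 9 ≤ 10  holds
4. values 10, -8, 9 are pairwise distinct  holds
5. H + G = 1; 1 mod 6 = 1, not 2  fails
6. C = 4, F = 9; 4 ≤ 9  holds
7. 4A + 3B = 4(10) + 3(-7) = 19  holds
8. F = 9 is odd  fails
9. C = 4 is even  fails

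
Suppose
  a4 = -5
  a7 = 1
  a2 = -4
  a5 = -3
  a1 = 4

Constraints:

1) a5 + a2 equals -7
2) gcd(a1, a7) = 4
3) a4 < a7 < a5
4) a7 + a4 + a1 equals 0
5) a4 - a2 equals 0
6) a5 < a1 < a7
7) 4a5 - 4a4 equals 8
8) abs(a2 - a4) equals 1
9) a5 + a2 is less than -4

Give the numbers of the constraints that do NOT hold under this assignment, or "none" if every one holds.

No — constraints 2, 3, 5, and 6 are not satisfied.

1) a5 + a2 = -3 + (-4) = -7  OK
2) gcd(4, 1) = 1, not 4  FAIL
3) values -5, 1, -3; a7 = 1 is not < a5 = -3  FAIL
4) a7 + a4 + a1 = 1 + (-5) + 4 = 0  OK
5) a4 - a2 = -5 - (-4) = -1, not 0  FAIL
6) values -3, 4, 1; a1 = 4 is not < a7 = 1  FAIL
7) 4a5 - 4a4 = 4(-3) - 4(-5) = 8  OK
8) abs(-4 - (-5)) = 1  OK
9) a5 + a2 = -3 + (-4) = -7; -7 < -4  OK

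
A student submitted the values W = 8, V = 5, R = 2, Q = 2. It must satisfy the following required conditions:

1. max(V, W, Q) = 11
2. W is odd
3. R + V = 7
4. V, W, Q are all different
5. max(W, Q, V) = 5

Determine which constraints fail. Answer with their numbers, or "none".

Constraints 1, 2, and 5 are violated.

1. max(5, 8, 2) = 8, not 11 — fails.
2. W = 8 is even — fails.
3. R + V = 2 + 5 = 7 — holds.
4. values 5, 8, 2 are pairwise distinct — holds.
5. max(8, 2, 5) = 8, not 5 — fails.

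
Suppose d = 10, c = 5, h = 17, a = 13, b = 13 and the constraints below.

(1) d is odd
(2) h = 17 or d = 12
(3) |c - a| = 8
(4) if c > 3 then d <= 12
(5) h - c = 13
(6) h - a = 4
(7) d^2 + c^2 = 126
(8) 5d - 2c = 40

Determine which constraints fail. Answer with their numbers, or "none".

No — constraints 1, 5, 7 are not satisfied.

(1) d = 10 is even — violated.
(2) h = 17 = 17 (first disjunct) — OK.
(3) |5 - 13| = 8 — OK.
(4) c = 5 > 3, so we need d ≤ 12; d = 10 ≤ 12 — OK.
(5) h - c = 17 - 5 = 12, not 13 — violated.
(6) h - a = 17 - 13 = 4 — OK.
(7) d^2 + c^2 = 10^2 + 5^2 = 100 + 25 = 125, not 126 — violated.
(8) 5d - 2c = 5(10) - 2(5) = 40 — OK.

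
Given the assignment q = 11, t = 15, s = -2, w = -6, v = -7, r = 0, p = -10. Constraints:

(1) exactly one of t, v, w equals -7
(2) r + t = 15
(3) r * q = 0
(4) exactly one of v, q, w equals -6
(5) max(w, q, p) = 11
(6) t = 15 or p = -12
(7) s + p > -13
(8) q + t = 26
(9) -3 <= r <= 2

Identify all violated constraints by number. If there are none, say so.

(1) t=15, v=-7, w=-6; 1 of them equals -7 — satisfied.
(2) r + t = 0 + 15 = 15 — satisfied.
(3) r * q = 0 * 11 = 0 — satisfied.
(4) v=-7, q=11, w=-6; 1 of them equals -6 — satisfied.
(5) max(-6, 11, -10) = 11 — satisfied.
(6) t = 15 = 15 (first disjunct) — satisfied.
(7) s + p = -2 + (-10) = -12; -12 > -13 — satisfied.
(8) q + t = 11 + 15 = 26 — satisfied.
(9) r = 0 lies in [-3, 2] — satisfied.

The assignment satisfies every constraint.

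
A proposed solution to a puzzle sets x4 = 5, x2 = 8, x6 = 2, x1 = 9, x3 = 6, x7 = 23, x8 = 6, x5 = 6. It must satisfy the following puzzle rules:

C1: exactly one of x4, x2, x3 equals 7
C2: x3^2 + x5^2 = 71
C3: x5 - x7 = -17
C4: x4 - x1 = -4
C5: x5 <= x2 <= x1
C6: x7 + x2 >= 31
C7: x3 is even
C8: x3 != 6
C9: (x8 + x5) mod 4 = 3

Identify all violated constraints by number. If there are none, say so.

No — constraints 1, 2, 8, 9 are not satisfied.

C1: x4=5, x2=8, x3=6; 0 of them equal 7, not exactly one — does not hold.
C2: x3^2 + x5^2 = 6^2 + 6^2 = 36 + 36 = 72, not 71 — does not hold.
C3: x5 - x7 = 6 - 23 = -17 — holds.
C4: x4 - x1 = 5 - 9 = -4 — holds.
C5: values 6 <= 8 <= 9 — holds.
C6: x7 + x2 = 23 + 8 = 31; 31 ≥ 31 — holds.
C7: x3 = 6 is even — holds.
C8: x3 = 6, but 6 is required to differ — does not hold.
C9: x8 + x5 = 12; 12 mod 4 = 0, not 3 — does not hold.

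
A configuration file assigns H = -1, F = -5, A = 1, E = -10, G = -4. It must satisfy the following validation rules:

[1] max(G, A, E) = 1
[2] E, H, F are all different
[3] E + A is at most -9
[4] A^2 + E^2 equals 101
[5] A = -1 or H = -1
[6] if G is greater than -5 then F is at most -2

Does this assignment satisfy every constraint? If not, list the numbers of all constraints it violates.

No violations.

[1] max(-4, 1, -10) = 1  ✓
[2] values -10, -1, -5 are pairwise distinct  ✓
[3] E + A = -10 + 1 = -9; -9 ≤ -9  ✓
[4] A^2 + E^2 = 1^2 + (-10)^2 = 1 + 100 = 101  ✓
[5] A = 1 ≠ -1, but H = -1 = -1 (second disjunct)  ✓
[6] G = -4 > -5, so we need F ≤ -2; F = -5 ≤ -2  ✓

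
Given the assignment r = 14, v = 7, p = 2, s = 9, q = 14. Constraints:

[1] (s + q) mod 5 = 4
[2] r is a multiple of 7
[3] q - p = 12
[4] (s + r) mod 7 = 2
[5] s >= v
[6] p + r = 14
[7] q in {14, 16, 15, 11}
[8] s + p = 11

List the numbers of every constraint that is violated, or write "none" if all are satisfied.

[1] s + q = 23; 23 mod 5 = 3, not 4  fails
[2] 14 / 7 = 2, so 7 divides 14  holds
[3] q - p = 14 - 2 = 12  holds
[4] s + r = 23; 23 mod 7 = 2  holds
[5] s = 9, v = 7; 9 ≥ 7  holds
[6] p + r = 2 + 14 = 16, not 14  fails
[7] q = 14 is in {14, 16, 15, 11}  holds
[8] s + p = 9 + 2 = 11  holds

Constraints 1 and 6 do not hold.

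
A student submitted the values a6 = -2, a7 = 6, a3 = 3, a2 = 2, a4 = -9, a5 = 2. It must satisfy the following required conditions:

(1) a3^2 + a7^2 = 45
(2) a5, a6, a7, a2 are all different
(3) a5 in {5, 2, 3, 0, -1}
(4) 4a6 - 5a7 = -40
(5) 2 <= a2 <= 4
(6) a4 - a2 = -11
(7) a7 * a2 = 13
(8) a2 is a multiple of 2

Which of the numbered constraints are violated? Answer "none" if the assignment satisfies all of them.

Constraints 2, 4, and 7 are violated.

(1) a3^2 + a7^2 = 3^2 + 6^2 = 9 + 36 = 45  ✔
(2) a5 = a2 = 2, not all different  ✘
(3) a5 = 2 is in {5, 2, 3, 0, -1}  ✔
(4) 4a6 - 5a7 = 4(-2) - 5(6) = -38, not -40  ✘
(5) a2 = 2 lies in [2, 4]  ✔
(6) a4 - a2 = -9 - 2 = -11  ✔
(7) a7 * a2 = 6 * 2 = 12, not 13  ✘
(8) 2 / 2 = 1, so 2 divides 2  ✔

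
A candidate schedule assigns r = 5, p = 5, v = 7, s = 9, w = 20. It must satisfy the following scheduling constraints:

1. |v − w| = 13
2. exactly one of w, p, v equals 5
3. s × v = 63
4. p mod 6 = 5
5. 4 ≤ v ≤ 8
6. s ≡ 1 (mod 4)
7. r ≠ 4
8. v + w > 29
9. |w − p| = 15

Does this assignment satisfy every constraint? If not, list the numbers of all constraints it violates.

Violated: 8.

1. |7 − 20| = 13  true
2. w=20, p=5, v=7; 1 of them equals 5  true
3. s × v = 9 × 7 = 63  true
4. 5 mod 6 = 5  true
5. v = 7 lies in [4, 8]  true
6. 9 mod 4 = 1  true
7. r = 5, and 5 ≠ 4  true
8. v + w = 7 + 20 = 27; 27 ≤ 29, bound 29 not met  false
9. |20 − 5| = 15  true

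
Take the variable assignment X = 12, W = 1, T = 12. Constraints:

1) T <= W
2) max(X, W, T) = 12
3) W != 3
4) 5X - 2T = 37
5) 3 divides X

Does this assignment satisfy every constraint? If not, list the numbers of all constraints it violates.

1) T = 12, W = 1; 12 > 1 (want ≤) — violated.
2) max(12, 1, 12) = 12 — OK.
3) W = 1, and 1 ≠ 3 — OK.
4) 5X - 2T = 5(12) - 2(12) = 36, not 37 — violated.
5) 12 / 3 = 4, so 3 divides 12 — OK.

Violated: 1 and 4.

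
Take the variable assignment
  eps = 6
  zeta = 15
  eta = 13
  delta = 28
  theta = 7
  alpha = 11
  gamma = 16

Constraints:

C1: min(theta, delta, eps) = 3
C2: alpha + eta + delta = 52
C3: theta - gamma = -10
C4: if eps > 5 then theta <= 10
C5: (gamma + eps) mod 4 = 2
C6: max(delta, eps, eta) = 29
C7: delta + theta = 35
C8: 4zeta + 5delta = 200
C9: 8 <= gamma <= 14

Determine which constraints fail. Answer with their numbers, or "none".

No — constraints 1, 3, 6, and 9 are not satisfied.

C1: min(7, 28, 6) = 6, not 3  false
C2: alpha + eta + delta = 11 + 13 + 28 = 52  true
C3: theta - gamma = 7 - 16 = -9, not -10  false
C4: eps = 6 > 5, so we need theta ≤ 10; theta = 7 ≤ 10  true
C5: gamma + eps = 22; 22 mod 4 = 2  true
C6: max(28, 6, 13) = 28, not 29  false
C7: delta + theta = 28 + 7 = 35  true
C8: 4zeta + 5delta = 4(15) + 5(28) = 200  true
C9: gamma = 16 is outside [8, 14]  false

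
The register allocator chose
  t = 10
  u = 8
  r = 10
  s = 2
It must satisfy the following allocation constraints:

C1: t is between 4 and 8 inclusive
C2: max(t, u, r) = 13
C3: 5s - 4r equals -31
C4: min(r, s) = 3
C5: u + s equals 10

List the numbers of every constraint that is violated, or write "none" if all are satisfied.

The assignment fails constraints 1, 2, 3, 4.

C1: t = 10 is outside [4, 8]  no
C2: max(10, 8, 10) = 10, not 13  no
C3: 5s - 4r = 5(2) - 4(10) = -30, not -31  no
C4: min(10, 2) = 2, not 3  no
C5: u + s = 8 + 2 = 10  yes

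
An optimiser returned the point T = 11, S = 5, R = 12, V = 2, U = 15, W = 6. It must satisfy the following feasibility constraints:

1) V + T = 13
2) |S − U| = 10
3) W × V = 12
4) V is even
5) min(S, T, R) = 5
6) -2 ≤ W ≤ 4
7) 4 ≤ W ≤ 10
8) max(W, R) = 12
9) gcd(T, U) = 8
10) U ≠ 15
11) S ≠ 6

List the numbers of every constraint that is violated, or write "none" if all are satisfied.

1) V + T = 2 + 11 = 13 — holds.
2) |5 − 15| = 10 — holds.
3) W × V = 6 × 2 = 12 — holds.
4) V = 2 is even — holds.
5) min(5, 11, 12) = 5 — holds.
6) W = 6 is outside [-2, 4] — fails.
7) W = 6 lies in [4, 10] — holds.
8) max(6, 12) = 12 — holds.
9) gcd(11, 15) = 1, not 8 — fails.
10) U = 15, but 15 is required to differ — fails.
11) S = 5, and 5 ≠ 6 — holds.

Constraints 6, 9, and 10 do not hold.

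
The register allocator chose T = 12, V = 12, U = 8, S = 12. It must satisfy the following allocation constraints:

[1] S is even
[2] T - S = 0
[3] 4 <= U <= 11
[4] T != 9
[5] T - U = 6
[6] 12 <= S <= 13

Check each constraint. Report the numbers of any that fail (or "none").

The assignment fails constraint 5.

[1] S = 12 is even  holds
[2] T - S = 12 - 12 = 0  holds
[3] U = 8 lies in [4, 11]  holds
[4] T = 12, and 12 ≠ 9  holds
[5] T - U = 12 - 8 = 4, not 6  fails
[6] S = 12 lies in [12, 13]  holds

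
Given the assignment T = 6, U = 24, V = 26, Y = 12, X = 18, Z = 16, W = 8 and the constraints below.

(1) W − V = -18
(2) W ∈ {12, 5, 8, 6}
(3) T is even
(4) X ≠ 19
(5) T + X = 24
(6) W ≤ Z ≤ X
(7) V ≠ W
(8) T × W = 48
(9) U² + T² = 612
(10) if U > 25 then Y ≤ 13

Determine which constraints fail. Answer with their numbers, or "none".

(1) W − V = 8 − 26 = -18 — holds.
(2) W = 8 is in {12, 5, 8, 6} — holds.
(3) T = 6 is even — holds.
(4) X = 18, and 18 ≠ 19 — holds.
(5) T + X = 6 + 18 = 24 — holds.
(6) values 8 ≤ 16 ≤ 18 — holds.
(7) V = 26, W = 8; distinct — holds.
(8) T × W = 6 × 8 = 48 — holds.
(9) U² + T² = 24² + 6² = 576 + 36 = 612 — holds.
(10) U = 24, not > 25; antecedent false, conditional vacuously true — holds.

Yes — all constraints hold.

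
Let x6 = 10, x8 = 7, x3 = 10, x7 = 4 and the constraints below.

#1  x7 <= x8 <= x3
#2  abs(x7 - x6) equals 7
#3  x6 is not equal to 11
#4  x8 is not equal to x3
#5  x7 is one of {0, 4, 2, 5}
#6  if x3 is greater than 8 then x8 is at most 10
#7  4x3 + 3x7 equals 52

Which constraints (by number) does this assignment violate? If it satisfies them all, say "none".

No — constraint 2 is not satisfied.

#1 values 4 <= 7 <= 10  ✔
#2 abs(4 - 10) = 6, not 7  ✘
#3 x6 = 10, and 10 ≠ 11  ✔
#4 x8 = 7, x3 = 10; distinct  ✔
#5 x7 = 4 is in {0, 4, 2, 5}  ✔
#6 x3 = 10 > 8, so we need x8 ≤ 10; x8 = 7 ≤ 10  ✔
#7 4x3 + 3x7 = 4(10) + 3(4) = 52  ✔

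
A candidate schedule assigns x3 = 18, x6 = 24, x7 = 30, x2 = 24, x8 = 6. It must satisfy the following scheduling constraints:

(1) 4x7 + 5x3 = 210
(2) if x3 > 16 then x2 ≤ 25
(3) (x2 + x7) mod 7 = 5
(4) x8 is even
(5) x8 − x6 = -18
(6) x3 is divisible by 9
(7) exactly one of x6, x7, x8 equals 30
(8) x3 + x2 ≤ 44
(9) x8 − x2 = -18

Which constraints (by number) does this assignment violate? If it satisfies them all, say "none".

Yes — all constraints hold.

(1) 4x7 + 5x3 = 4(30) + 5(18) = 210 — OK.
(2) x3 = 18 > 16, so we need x2 ≤ 25; x2 = 24 ≤ 25 — OK.
(3) x2 + x7 = 54; 54 mod 7 = 5 — OK.
(4) x8 = 6 is even — OK.
(5) x8 − x6 = 6 − 24 = -18 — OK.
(6) 18 / 9 = 2, so 9 divides 18 — OK.
(7) x6=24, x7=30, x8=6; 1 of them equals 30 — OK.
(8) x3 + x2 = 18 + 24 = 42; 42 ≤ 44 — OK.
(9) x8 − x2 = 6 − 24 = -18 — OK.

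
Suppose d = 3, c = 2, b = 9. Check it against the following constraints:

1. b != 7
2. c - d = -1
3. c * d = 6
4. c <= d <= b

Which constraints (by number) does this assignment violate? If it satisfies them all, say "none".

The assignment satisfies every constraint.

1. b = 9, and 9 ≠ 7  ✔
2. c - d = 2 - 3 = -1  ✔
3. c * d = 2 * 3 = 6  ✔
4. values 2 <= 3 <= 9  ✔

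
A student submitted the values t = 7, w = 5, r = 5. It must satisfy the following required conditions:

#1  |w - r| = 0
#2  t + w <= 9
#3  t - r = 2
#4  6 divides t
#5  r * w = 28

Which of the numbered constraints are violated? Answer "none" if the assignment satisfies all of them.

#1 |5 - 5| = 0  ✓
#2 t + w = 7 + 5 = 12; 12 > 9, bound 9 not met  ✗
#3 t - r = 7 - 5 = 2  ✓
#4 7 = 6*1 + 1, so 6 does not divide 7  ✗
#5 r * w = 5 * 5 = 25, not 28  ✗

No — constraints 2, 4, and 5 are not satisfied.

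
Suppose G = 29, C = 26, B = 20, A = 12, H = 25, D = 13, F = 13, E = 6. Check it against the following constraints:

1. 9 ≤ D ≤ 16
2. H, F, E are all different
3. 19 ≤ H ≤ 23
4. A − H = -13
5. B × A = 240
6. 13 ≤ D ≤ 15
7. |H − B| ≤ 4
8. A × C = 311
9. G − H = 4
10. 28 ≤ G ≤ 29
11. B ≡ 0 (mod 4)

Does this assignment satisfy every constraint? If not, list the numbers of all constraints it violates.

Constraints 3, 7, and 8 do not hold.

1. D = 13 lies in [9, 16]  holds
2. values 25, 13, 6 are pairwise distinct  holds
3. H = 25 is outside [19, 23]  fails
4. A − H = 12 − 25 = -13  holds
5. B × A = 20 × 12 = 240  holds
6. D = 13 lies in [13, 15]  holds
7. |25 − 20| = 5; 5 > 4, exceeds bound 4  fails
8. A × C = 12 × 26 = 312, not 311  fails
9. G − H = 29 − 25 = 4  holds
10. G = 29 lies in [28, 29]  holds
11. 20 mod 4 = 0  holds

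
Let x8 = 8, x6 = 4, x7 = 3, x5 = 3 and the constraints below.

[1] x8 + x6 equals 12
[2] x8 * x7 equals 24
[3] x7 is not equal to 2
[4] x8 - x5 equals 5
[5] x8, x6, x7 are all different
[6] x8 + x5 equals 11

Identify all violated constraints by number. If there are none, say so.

Yes — all constraints hold.

[1] x8 + x6 = 8 + 4 = 12 — satisfied.
[2] x8 * x7 = 8 * 3 = 24 — satisfied.
[3] x7 = 3, and 3 ≠ 2 — satisfied.
[4] x8 - x5 = 8 - 3 = 5 — satisfied.
[5] values 8, 4, 3 are pairwise distinct — satisfied.
[6] x8 + x5 = 8 + 3 = 11 — satisfied.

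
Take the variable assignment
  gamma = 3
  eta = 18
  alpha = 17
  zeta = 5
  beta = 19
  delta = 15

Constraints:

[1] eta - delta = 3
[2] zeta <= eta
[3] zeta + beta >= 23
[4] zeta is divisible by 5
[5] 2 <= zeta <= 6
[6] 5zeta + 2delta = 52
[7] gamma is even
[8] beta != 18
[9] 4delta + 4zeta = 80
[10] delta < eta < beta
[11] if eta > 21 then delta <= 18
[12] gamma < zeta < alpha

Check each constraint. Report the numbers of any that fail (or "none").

Violated: 6 and 7.

[1] eta - delta = 18 - 15 = 3  OK
[2] zeta = 5, eta = 18; 5 ≤ 18  OK
[3] zeta + beta = 5 + 19 = 24; 24 ≥ 23  OK
[4] 5 / 5 = 1, so 5 divides 5  OK
[5] zeta = 5 lies in [2, 6]  OK
[6] 5zeta + 2delta = 5(5) + 2(15) = 55, not 52  FAIL
[7] gamma = 3 is odd  FAIL
[8] beta = 19, and 19 ≠ 18  OK
[9] 4delta + 4zeta = 4(15) + 4(5) = 80  OK
[10] values 15 < 18 < 19  OK
[11] eta = 18, not > 21; antecedent false, conditional vacuously true  OK
[12] values 3 < 5 < 17  OK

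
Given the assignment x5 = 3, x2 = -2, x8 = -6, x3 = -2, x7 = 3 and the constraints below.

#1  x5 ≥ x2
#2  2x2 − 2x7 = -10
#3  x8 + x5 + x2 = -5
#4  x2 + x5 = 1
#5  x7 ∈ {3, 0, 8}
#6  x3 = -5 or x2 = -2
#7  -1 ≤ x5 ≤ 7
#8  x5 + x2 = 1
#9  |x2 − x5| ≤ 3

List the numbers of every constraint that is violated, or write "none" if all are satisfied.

The assignment fails constraint 9.

#1 x5 = 3, x2 = -2; 3 ≥ -2 — holds.
#2 2x2 − 2x7 = 2(-2) − 2(3) = -10 — holds.
#3 x8 + x5 + x2 = -6 + 3 + (-2) = -5 — holds.
#4 x2 + x5 = -2 + 3 = 1 — holds.
#5 x7 = 3 is in {3, 0, 8} — holds.
#6 x3 = -2 ≠ -5, but x2 = -2 = -2 (second disjunct) — holds.
#7 x5 = 3 lies in [-1, 7] — holds.
#8 x5 + x2 = 3 + (-2) = 1 — holds.
#9 |-2 − 3| = 5; 5 > 3, exceeds bound 3 — fails.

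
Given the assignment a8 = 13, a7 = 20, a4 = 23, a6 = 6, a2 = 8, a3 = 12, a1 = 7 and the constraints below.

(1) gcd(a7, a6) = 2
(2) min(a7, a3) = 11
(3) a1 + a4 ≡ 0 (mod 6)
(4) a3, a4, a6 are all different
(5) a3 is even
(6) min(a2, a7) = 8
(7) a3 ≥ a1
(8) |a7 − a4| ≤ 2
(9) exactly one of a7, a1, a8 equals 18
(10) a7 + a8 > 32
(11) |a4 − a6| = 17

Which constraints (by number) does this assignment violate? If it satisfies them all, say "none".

(1) gcd(20, 6) = 2  true
(2) min(20, 12) = 12, not 11  false
(3) a1 + a4 = 30; 30 mod 6 = 0  true
(4) values 12, 23, 6 are pairwise distinct  true
(5) a3 = 12 is even  true
(6) min(8, 20) = 8  true
(7) a3 = 12, a1 = 7; 12 ≥ 7  true
(8) |20 − 23| = 3; 3 > 2, exceeds bound 2  false
(9) a7=20, a1=7, a8=13; 0 of them equal 18, not exactly one  false
(10) a7 + a8 = 20 + 13 = 33; 33 > 32  true
(11) |23 − 6| = 17  true

Constraints 2, 8, and 9 do not hold.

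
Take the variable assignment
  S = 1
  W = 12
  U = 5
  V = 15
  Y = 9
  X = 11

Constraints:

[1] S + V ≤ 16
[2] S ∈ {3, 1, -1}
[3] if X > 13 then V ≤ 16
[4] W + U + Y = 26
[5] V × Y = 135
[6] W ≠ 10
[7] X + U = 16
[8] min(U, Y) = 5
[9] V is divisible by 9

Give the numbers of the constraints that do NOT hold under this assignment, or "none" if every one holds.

Constraint 9 does not hold.

[1] S + V = 1 + 15 = 16; 16 ≤ 16  ✔
[2] S = 1 is in {3, 1, -1}  ✔
[3] X = 11, not > 13; antecedent false, conditional vacuously true  ✔
[4] W + U + Y = 12 + 5 + 9 = 26  ✔
[5] V × Y = 15 × 9 = 135  ✔
[6] W = 12, and 12 ≠ 10  ✔
[7] X + U = 11 + 5 = 16  ✔
[8] min(5, 9) = 5  ✔
[9] 15 = 9×1 + 6, so 9 does not divide 15  ✘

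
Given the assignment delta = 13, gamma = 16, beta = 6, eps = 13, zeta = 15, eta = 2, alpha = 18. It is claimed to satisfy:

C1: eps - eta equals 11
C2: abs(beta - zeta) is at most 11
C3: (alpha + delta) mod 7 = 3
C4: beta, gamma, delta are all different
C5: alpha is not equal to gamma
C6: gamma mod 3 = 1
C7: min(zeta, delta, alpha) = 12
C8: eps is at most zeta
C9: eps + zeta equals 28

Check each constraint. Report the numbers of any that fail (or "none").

No — constraint 7 is not satisfied.

C1: eps - eta = 13 - 2 = 11  yes
C2: abs(6 - 15) = 9; 9 ≤ 11  yes
C3: alpha + delta = 31; 31 mod 7 = 3  yes
C4: values 6, 16, 13 are pairwise distinct  yes
C5: alpha = 18, gamma = 16; distinct  yes
C6: 16 mod 3 = 1  yes
C7: min(15, 13, 18) = 13, not 12  no
C8: eps = 13, zeta = 15; 13 ≤ 15  yes
C9: eps + zeta = 13 + 15 = 28  yes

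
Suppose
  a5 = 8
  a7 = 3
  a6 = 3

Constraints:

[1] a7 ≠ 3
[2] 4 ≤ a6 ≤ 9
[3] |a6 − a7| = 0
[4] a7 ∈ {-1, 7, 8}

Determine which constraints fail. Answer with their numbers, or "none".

[1] a7 = 3, but 3 is required to differ  ✘
[2] a6 = 3 is outside [4, 9]  ✘
[3] |3 − 3| = 0  ✔
[4] a7 = 3 is not in {-1, 7, 8}  ✘

Constraints 1, 2, and 4 are violated.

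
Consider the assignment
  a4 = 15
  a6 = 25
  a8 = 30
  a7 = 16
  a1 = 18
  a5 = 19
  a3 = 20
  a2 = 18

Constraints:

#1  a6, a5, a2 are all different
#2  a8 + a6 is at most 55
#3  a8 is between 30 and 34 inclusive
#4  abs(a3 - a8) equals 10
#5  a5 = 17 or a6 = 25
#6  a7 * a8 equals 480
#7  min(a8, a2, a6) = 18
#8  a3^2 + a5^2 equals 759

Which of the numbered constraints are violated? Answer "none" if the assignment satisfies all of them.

#1 values 25, 19, 18 are pairwise distinct  holds
#2 a8 + a6 = 30 + 25 = 55; 55 ≤ 55  holds
#3 a8 = 30 lies in [30, 34]  holds
#4 abs(20 - 30) = 10  holds
#5 a5 = 19 ≠ 17, but a6 = 25 = 25 (second disjunct)  holds
#6 a7 * a8 = 16 * 30 = 480  holds
#7 min(30, 18, 25) = 18  holds
#8 a3^2 + a5^2 = 20^2 + 19^2 = 400 + 361 = 761, not 759  fails

Constraint 8 does not hold.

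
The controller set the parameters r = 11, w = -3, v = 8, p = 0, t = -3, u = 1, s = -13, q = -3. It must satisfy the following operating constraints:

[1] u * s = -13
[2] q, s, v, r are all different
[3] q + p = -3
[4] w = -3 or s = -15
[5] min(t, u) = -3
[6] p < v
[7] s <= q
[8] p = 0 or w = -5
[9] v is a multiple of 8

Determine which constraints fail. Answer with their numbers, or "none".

The assignment satisfies every constraint.

[1] u * s = 1 * (-13) = -13  ✔
[2] values -3, -13, 8, 11 are pairwise distinct  ✔
[3] q + p = -3 + 0 = -3  ✔
[4] w = -3 = -3 (first disjunct)  ✔
[5] min(-3, 1) = -3  ✔
[6] p = 0, v = 8; 0 < 8  ✔
[7] s = -13, q = -3; -13 ≤ -3  ✔
[8] p = 0 = 0 (first disjunct)  ✔
[9] 8 / 8 = 1, so 8 divides 8  ✔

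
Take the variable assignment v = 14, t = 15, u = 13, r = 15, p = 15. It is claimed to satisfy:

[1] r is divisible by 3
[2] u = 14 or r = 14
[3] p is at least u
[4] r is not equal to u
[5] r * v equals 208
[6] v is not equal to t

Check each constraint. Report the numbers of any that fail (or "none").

Violated: 2, 5.

[1] 15 / 3 = 5, so 3 divides 15 — holds.
[2] u = 13 ≠ 14 and r = 15 ≠ 14; both disjuncts false — fails.
[3] p = 15, u = 13; 15 ≥ 13 — holds.
[4] r = 15, u = 13; distinct — holds.
[5] r * v = 15 * 14 = 210, not 208 — fails.
[6] v = 14, t = 15; distinct — holds.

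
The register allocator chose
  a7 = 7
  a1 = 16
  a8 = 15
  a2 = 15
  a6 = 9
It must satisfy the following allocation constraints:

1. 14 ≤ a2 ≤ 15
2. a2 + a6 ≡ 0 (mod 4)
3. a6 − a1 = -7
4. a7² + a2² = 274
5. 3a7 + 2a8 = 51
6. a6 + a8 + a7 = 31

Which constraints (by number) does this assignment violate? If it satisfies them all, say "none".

No violations.

1. a2 = 15 lies in [14, 15]  ✓
2. a2 + a6 = 24; 24 mod 4 = 0  ✓
3. a6 − a1 = 9 − 16 = -7  ✓
4. a7² + a2² = 7² + 15² = 49 + 225 = 274  ✓
5. 3a7 + 2a8 = 3(7) + 2(15) = 51  ✓
6. a6 + a8 + a7 = 9 + 15 + 7 = 31  ✓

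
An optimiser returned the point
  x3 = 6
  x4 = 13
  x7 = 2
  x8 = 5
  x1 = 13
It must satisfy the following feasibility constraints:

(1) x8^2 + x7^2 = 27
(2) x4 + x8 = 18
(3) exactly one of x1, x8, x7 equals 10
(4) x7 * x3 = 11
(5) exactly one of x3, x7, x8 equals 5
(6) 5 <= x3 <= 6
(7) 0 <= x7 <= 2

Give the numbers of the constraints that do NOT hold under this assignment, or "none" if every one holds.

(1) x8^2 + x7^2 = 5^2 + 2^2 = 25 + 4 = 29, not 27  no
(2) x4 + x8 = 13 + 5 = 18  yes
(3) x1=13, x8=5, x7=2; 0 of them equal 10, not exactly one  no
(4) x7 * x3 = 2 * 6 = 12, not 11  no
(5) x3=6, x7=2, x8=5; 1 of them equals 5  yes
(6) x3 = 6 lies in [5, 6]  yes
(7) x7 = 2 lies in [0, 2]  yes

Constraints 1, 3, and 4 are violated.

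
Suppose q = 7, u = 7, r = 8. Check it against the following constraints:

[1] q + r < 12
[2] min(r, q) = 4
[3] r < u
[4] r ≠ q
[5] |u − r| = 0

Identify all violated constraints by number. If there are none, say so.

Constraints 1, 2, 3, and 5 are violated.

[1] q + r = 7 + 8 = 15; 15 ≥ 12, bound 12 not met — fails.
[2] min(8, 7) = 7, not 4 — fails.
[3] r = 8, u = 7; 8 ≥ 7 (want <) — fails.
[4] r = 8, q = 7; distinct — holds.
[5] |7 − 8| = 1, not 0 — fails.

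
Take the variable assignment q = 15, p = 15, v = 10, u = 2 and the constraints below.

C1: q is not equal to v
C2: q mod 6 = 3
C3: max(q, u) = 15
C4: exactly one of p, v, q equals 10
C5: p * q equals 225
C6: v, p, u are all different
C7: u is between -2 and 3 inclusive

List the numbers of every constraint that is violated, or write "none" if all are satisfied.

The assignment satisfies every constraint.

C1: q = 15, v = 10; distinct  holds
C2: 15 mod 6 = 3  holds
C3: max(15, 2) = 15  holds
C4: p=15, v=10, q=15; 1 of them equals 10  holds
C5: p * q = 15 * 15 = 225  holds
C6: values 10, 15, 2 are pairwise distinct  holds
C7: u = 2 lies in [-2, 3]  holds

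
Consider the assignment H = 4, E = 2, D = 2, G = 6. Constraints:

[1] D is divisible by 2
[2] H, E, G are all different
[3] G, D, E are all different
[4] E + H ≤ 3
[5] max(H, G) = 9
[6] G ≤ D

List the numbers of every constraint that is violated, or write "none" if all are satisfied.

The assignment fails constraints 3, 4, 5, 6.

[1] 2 / 2 = 1, so 2 divides 2  ✓
[2] values 4, 2, 6 are pairwise distinct  ✓
[3] D = E = 2, not all different  ✗
[4] E + H = 2 + 4 = 6; 6 > 3, bound 3 not met  ✗
[5] max(4, 6) = 6, not 9  ✗
[6] G = 6, D = 2; 6 > 2 (want ≤)  ✗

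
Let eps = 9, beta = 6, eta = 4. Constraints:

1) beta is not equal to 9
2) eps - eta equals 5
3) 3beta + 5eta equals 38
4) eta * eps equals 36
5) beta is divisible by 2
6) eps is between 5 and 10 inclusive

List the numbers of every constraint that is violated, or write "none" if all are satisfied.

All constraints are satisfied.

1) beta = 6, and 6 ≠ 9 — holds.
2) eps - eta = 9 - 4 = 5 — holds.
3) 3beta + 5eta = 3(6) + 5(4) = 38 — holds.
4) eta * eps = 4 * 9 = 36 — holds.
5) 6 / 2 = 3, so 2 divides 6 — holds.
6) eps = 9 lies in [5, 10] — holds.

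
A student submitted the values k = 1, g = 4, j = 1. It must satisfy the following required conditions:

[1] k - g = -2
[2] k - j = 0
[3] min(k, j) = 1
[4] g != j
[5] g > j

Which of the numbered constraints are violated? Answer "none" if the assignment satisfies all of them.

Constraint 1 is violated.

[1] k - g = 1 - 4 = -3, not -2 — violated.
[2] k - j = 1 - 1 = 0 — OK.
[3] min(1, 1) = 1 — OK.
[4] g = 4, j = 1; distinct — OK.
[5] g = 4, j = 1; 4 > 1 — OK.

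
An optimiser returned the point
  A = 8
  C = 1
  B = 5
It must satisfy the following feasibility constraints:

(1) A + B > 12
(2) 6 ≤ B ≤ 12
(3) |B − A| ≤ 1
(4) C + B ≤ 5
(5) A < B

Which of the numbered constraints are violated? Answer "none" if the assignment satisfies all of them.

(1) A + B = 8 + 5 = 13; 13 > 12  yes
(2) B = 5 is outside [6, 12]  no
(3) |5 − 8| = 3; 3 > 1, exceeds bound 1  no
(4) C + B = 1 + 5 = 6; 6 > 5, bound 5 not met  no
(5) A = 8, B = 5; 8 ≥ 5 (want <)  no

Constraints 2, 3, 4, 5 are violated.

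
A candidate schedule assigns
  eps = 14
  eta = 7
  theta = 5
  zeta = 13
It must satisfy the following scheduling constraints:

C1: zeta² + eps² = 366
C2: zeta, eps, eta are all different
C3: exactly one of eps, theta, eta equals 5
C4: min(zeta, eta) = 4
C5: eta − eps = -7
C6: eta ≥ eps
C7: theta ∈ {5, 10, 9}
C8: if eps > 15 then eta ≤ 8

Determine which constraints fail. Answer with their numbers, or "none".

Violated: 1, 4, and 6.

C1: zeta² + eps² = 13² + 14² = 169 + 196 = 365, not 366  fails
C2: values 13, 14, 7 are pairwise distinct  holds
C3: eps=14, theta=5, eta=7; 1 of them equals 5  holds
C4: min(13, 7) = 7, not 4  fails
C5: eta − eps = 7 − 14 = -7  holds
C6: eta = 7, eps = 14; 7 < 14 (want ≥)  fails
C7: theta = 5 is in {5, 10, 9}  holds
C8: eps = 14, not > 15; antecedent false, conditional vacuously true  holds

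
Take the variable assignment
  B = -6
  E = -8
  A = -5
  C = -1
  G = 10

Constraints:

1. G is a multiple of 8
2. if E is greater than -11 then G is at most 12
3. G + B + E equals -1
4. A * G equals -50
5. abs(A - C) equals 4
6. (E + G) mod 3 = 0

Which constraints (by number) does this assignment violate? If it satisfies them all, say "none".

1. 10 = 8*1 + 2, so 8 does not divide 10 — violated.
2. E = -8 > -11, so we need G ≤ 12; G = 10 ≤ 12 — OK.
3. G + B + E = 10 + (-6) + (-8) = -4, not -1 — violated.
4. A * G = -5 * 10 = -50 — OK.
5. abs(-5 - (-1)) = 4 — OK.
6. E + G = 2; 2 mod 3 = 2, not 0 — violated.

Constraints 1, 3, and 6 are violated.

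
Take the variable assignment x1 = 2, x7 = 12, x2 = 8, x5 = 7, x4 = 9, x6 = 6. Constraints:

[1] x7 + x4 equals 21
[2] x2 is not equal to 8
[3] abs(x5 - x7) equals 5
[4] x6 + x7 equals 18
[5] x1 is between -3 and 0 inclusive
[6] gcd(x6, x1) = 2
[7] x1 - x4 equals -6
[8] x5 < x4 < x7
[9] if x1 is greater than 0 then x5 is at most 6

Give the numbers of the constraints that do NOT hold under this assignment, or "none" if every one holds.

Constraints 2, 5, 7, and 9 do not hold.

[1] x7 + x4 = 12 + 9 = 21  ✓
[2] x2 = 8, but 8 is required to differ  ✗
[3] abs(7 - 12) = 5  ✓
[4] x6 + x7 = 6 + 12 = 18  ✓
[5] x1 = 2 is outside [-3, 0]  ✗
[6] gcd(6, 2) = 2  ✓
[7] x1 - x4 = 2 - 9 = -7, not -6  ✗
[8] values 7 < 9 < 12  ✓
[9] x1 = 2 > 0, so we need x5 ≤ 6; but x5 = 7 > 6  ✗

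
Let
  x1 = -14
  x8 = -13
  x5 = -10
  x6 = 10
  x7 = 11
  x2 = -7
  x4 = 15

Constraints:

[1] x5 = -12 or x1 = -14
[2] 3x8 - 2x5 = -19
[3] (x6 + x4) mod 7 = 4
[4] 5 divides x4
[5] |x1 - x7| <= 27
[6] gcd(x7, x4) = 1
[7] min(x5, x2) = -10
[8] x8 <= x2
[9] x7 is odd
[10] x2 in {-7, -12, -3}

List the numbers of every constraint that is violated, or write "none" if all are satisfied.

No violations.

[1] x5 = -10 ≠ -12, but x1 = -14 = -14 (second disjunct)  true
[2] 3x8 - 2x5 = 3(-13) - 2(-10) = -19  true
[3] x6 + x4 = 25; 25 mod 7 = 4  true
[4] 15 / 5 = 3, so 5 divides 15  true
[5] |-14 - 11| = 25; 25 ≤ 27  true
[6] gcd(11, 15) = 1  true
[7] min(-10, -7) = -10  true
[8] x8 = -13, x2 = -7; -13 ≤ -7  true
[9] x7 = 11 is odd  true
[10] x2 = -7 is in {-7, -12, -3}  true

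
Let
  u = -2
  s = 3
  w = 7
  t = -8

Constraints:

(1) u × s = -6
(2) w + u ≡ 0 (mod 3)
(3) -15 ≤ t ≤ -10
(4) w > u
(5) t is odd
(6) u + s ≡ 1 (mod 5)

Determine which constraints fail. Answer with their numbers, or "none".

(1) u × s = -2 × 3 = -6 — OK.
(2) w + u = 5; 5 mod 3 = 2, not 0 — violated.
(3) t = -8 is outside [-15, -10] — violated.
(4) w = 7, u = -2; 7 > -2 — OK.
(5) t = -8 is even — violated.
(6) u + s = 1; 1 mod 5 = 1 — OK.

Constraints 2, 3, and 5 do not hold.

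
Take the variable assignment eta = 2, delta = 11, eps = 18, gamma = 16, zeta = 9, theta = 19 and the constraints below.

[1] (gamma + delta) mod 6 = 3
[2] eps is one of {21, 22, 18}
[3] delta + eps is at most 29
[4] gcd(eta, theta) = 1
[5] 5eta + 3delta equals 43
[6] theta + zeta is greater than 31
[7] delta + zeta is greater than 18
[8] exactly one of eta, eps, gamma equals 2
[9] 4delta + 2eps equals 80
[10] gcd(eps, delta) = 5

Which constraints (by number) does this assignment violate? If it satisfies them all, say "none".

The assignment fails constraints 6, 10.

[1] gamma + delta = 27; 27 mod 6 = 3 — OK.
[2] eps = 18 is in {21, 22, 18} — OK.
[3] delta + eps = 11 + 18 = 29; 29 ≤ 29 — OK.
[4] gcd(2, 19) = 1 — OK.
[5] 5eta + 3delta = 5(2) + 3(11) = 43 — OK.
[6] theta + zeta = 19 + 9 = 28; 28 ≤ 31, bound 31 not met — violated.
[7] delta + zeta = 11 + 9 = 20; 20 > 18 — OK.
[8] eta=2, eps=18, gamma=16; 1 of them equals 2 — OK.
[9] 4delta + 2eps = 4(11) + 2(18) = 80 — OK.
[10] gcd(18, 11) = 1, not 5 — violated.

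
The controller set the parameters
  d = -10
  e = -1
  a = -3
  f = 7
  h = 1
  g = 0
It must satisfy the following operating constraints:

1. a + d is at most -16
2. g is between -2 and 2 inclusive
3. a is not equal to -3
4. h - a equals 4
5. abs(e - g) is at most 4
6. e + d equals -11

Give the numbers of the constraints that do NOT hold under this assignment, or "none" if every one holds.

Constraints 1 and 3 are violated.

1. a + d = -3 + (-10) = -13; -13 > -16, bound -16 not met — does not hold.
2. g = 0 lies in [-2, 2] — holds.
3. a = -3, but -3 is required to differ — does not hold.
4. h - a = 1 - (-3) = 4 — holds.
5. abs(-1 - 0) = 1; 1 ≤ 4 — holds.
6. e + d = -1 + (-10) = -11 — holds.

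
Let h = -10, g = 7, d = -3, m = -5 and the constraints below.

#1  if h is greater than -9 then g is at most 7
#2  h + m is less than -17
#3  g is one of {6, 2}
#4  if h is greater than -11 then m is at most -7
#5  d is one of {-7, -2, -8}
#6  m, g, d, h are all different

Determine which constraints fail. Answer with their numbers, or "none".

Constraints 2, 3, 4, and 5 are violated.

#1 h = -10, not > -9; antecedent false, conditional vacuously true  holds
#2 h + m = -10 + (-5) = -15; -15 ≥ -17, bound -17 not met  fails
#3 g = 7 is not in {6, 2}  fails
#4 h = -10 > -11, so we need m ≤ -7; but m = -5 > -7  fails
#5 d = -3 is not in {-7, -2, -8}  fails
#6 values -5, 7, -3, -10 are pairwise distinct  holds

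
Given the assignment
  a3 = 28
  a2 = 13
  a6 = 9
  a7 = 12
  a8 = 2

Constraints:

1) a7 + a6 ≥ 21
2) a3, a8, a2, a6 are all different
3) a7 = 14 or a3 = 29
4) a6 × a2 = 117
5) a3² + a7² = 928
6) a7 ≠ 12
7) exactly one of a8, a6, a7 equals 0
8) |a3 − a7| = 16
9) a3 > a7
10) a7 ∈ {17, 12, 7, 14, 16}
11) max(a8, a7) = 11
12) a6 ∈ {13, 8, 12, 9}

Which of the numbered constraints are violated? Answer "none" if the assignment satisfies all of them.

1) a7 + a6 = 12 + 9 = 21; 21 ≥ 21 — holds.
2) values 28, 2, 13, 9 are pairwise distinct — holds.
3) a7 = 12 ≠ 14 and a3 = 28 ≠ 29; both disjuncts false — does not hold.
4) a6 × a2 = 9 × 13 = 117 — holds.
5) a3² + a7² = 28² + 12² = 784 + 144 = 928 — holds.
6) a7 = 12, but 12 is required to differ — does not hold.
7) a8=2, a6=9, a7=12; 0 of them equal 0, not exactly one — does not hold.
8) |28 − 12| = 16 — holds.
9) a3 = 28, a7 = 12; 28 > 12 — holds.
10) a7 = 12 is in {17, 12, 7, 14, 16} — holds.
11) max(2, 12) = 12, not 11 — does not hold.
12) a6 = 9 is in {13, 8, 12, 9} — holds.

Constraints 3, 6, 7, and 11 are violated.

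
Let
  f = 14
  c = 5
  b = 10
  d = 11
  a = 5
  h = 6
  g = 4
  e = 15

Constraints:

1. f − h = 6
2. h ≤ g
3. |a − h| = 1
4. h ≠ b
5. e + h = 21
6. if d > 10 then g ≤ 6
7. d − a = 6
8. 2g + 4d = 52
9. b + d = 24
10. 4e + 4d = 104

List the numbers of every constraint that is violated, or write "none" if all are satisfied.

1. f − h = 14 − 6 = 8, not 6  no
2. h = 6, g = 4; 6 > 4 (want ≤)  no
3. |5 − 6| = 1  yes
4. h = 6, b = 10; distinct  yes
5. e + h = 15 + 6 = 21  yes
6. d = 11 > 10, so we need g ≤ 6; g = 4 ≤ 6  yes
7. d − a = 11 − 5 = 6  yes
8. 2g + 4d = 2(4) + 4(11) = 52  yes
9. b + d = 10 + 11 = 21, not 24  no
10. 4e + 4d = 4(15) + 4(11) = 104  yes

Violated: 1, 2, 9.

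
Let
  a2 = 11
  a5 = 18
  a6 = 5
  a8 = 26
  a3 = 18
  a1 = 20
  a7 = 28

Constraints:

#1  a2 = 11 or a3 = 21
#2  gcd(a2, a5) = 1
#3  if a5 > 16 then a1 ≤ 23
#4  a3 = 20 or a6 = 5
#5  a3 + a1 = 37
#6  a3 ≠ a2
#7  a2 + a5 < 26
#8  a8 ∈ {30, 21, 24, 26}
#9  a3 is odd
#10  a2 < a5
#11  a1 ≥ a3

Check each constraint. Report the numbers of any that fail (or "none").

The assignment fails constraints 5, 7, 9.

#1 a2 = 11 = 11 (first disjunct)  true
#2 gcd(11, 18) = 1  true
#3 a5 = 18 > 16, so we need a1 ≤ 23; a1 = 20 ≤ 23  true
#4 a3 = 18 ≠ 20, but a6 = 5 = 5 (second disjunct)  true
#5 a3 + a1 = 18 + 20 = 38, not 37  false
#6 a3 = 18, a2 = 11; distinct  true
#7 a2 + a5 = 11 + 18 = 29; 29 ≥ 26, bound 26 not met  false
#8 a8 = 26 is in {30, 21, 24, 26}  true
#9 a3 = 18 is even  false
#10 a2 = 11, a5 = 18; 11 < 18  true
#11 a1 = 20, a3 = 18; 20 ≥ 18  true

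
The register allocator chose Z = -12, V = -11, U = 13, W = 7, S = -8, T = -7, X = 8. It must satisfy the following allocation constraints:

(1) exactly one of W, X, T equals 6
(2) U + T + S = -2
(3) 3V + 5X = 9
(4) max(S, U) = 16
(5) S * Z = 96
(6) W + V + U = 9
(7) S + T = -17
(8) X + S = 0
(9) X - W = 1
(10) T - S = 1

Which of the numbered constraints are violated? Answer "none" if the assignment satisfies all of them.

(1) W=7, X=8, T=-7; 0 of them equal 6, not exactly one — fails.
(2) U + T + S = 13 + (-7) + (-8) = -2 — holds.
(3) 3V + 5X = 3(-11) + 5(8) = 7, not 9 — fails.
(4) max(-8, 13) = 13, not 16 — fails.
(5) S * Z = -8 * (-12) = 96 — holds.
(6) W + V + U = 7 + (-11) + 13 = 9 — holds.
(7) S + T = -8 + (-7) = -15, not -17 — fails.
(8) X + S = 8 + (-8) = 0 — holds.
(9) X - W = 8 - 7 = 1 — holds.
(10) T - S = -7 - (-8) = 1 — holds.

Constraints 1, 3, 4, and 7 are violated.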